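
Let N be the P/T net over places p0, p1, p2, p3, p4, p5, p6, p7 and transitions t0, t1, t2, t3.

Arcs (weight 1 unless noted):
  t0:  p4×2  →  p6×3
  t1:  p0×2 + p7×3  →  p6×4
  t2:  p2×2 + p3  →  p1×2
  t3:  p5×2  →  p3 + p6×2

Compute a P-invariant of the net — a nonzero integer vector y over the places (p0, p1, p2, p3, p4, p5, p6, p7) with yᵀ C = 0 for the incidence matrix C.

Incidence matrix C (rows=places, cols=transitions):
       t0   t1   t2   t3
   p0   0   -2    0    0
   p1   0    0    2    0
   p2   0    0   -2    0
   p3   0    0   -1    1
   p4  -2    0    0    0
   p5   0    0    0   -2
   p6   3    4    0    2
   p7   0   -3    0    0

Candidate y = [0, 1, 1, 0, 0, 0, 0, 0]; check y·C column-wise:
  col t0: 1·0 + 1·0 + 0·-2 + 0·3 = 0
  col t1: 0·-2 + 1·0 + 1·0 + 0·4 + 0·-3 = 0
  col t2: 1·2 + 1·-2 + 0·-1 = 0
  col t3: 1·0 + 1·0 + 0·1 + 0·-2 + 0·2 = 0

y = (p0:0, p1:1, p2:1, p3:0, p4:0, p5:0, p6:0, p7:0)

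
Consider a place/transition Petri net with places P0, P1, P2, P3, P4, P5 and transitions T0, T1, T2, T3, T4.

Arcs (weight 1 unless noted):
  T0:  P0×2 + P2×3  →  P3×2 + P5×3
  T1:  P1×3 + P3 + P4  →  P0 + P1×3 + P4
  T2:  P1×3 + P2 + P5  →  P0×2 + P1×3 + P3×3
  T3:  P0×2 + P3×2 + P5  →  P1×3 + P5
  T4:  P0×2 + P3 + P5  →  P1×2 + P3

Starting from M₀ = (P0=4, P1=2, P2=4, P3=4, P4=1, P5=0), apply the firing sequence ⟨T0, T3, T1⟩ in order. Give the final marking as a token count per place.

(P0=1, P1=5, P2=1, P3=3, P4=1, P5=3)

step 1: fire T0:  (P0=4, P1=2, P2=4, P3=4, P4=1, P5=0) → (P0=2, P1=2, P2=1, P3=6, P4=1, P5=3)
step 2: fire T3:  (P0=2, P1=2, P2=1, P3=6, P4=1, P5=3) → (P0=0, P1=5, P2=1, P3=4, P4=1, P5=3)
step 3: fire T1:  (P0=0, P1=5, P2=1, P3=4, P4=1, P5=3) → (P0=1, P1=5, P2=1, P3=3, P4=1, P5=3)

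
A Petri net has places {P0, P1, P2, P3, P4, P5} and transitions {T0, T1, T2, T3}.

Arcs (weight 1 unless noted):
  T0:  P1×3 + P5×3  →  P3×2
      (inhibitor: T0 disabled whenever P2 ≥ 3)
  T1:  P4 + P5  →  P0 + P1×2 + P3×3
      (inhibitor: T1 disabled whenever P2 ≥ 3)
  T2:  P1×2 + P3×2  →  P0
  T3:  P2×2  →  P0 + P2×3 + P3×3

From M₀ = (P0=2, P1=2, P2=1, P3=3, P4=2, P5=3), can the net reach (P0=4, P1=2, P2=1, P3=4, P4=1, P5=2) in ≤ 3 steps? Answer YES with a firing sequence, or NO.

step 1: fire T1:  (P0=2, P1=2, P2=1, P3=3, P4=2, P5=3) → (P0=3, P1=4, P2=1, P3=6, P4=1, P5=2)
step 2: fire T2:  (P0=3, P1=4, P2=1, P3=6, P4=1, P5=2) → (P0=4, P1=2, P2=1, P3=4, P4=1, P5=2)

YES — reachable via ⟨T1, T2⟩ (2 firings)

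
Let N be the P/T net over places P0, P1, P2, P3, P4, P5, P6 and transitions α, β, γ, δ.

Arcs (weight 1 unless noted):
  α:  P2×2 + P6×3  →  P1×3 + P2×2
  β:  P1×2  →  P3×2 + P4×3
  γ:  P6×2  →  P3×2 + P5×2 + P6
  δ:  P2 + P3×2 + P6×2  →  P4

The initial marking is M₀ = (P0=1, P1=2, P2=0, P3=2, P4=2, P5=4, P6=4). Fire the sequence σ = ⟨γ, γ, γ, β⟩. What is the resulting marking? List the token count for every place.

(P0=1, P1=0, P2=0, P3=10, P4=5, P5=10, P6=1)

step 1: fire γ:  (P0=1, P1=2, P2=0, P3=2, P4=2, P5=4, P6=4) → (P0=1, P1=2, P2=0, P3=4, P4=2, P5=6, P6=3)
step 2: fire γ:  (P0=1, P1=2, P2=0, P3=4, P4=2, P5=6, P6=3) → (P0=1, P1=2, P2=0, P3=6, P4=2, P5=8, P6=2)
step 3: fire γ:  (P0=1, P1=2, P2=0, P3=6, P4=2, P5=8, P6=2) → (P0=1, P1=2, P2=0, P3=8, P4=2, P5=10, P6=1)
step 4: fire β:  (P0=1, P1=2, P2=0, P3=8, P4=2, P5=10, P6=1) → (P0=1, P1=0, P2=0, P3=10, P4=5, P5=10, P6=1)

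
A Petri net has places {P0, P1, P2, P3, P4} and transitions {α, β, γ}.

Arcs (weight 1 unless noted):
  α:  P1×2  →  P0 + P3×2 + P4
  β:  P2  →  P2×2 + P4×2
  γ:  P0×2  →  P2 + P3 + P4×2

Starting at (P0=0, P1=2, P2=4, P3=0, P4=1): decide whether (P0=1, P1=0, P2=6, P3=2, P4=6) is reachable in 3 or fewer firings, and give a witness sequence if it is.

step 1: fire α:  (P0=0, P1=2, P2=4, P3=0, P4=1) → (P0=1, P1=0, P2=4, P3=2, P4=2)
step 2: fire β:  (P0=1, P1=0, P2=4, P3=2, P4=2) → (P0=1, P1=0, P2=5, P3=2, P4=4)
step 3: fire β:  (P0=1, P1=0, P2=5, P3=2, P4=4) → (P0=1, P1=0, P2=6, P3=2, P4=6)

YES — reachable via ⟨α, β, β⟩ (3 firings)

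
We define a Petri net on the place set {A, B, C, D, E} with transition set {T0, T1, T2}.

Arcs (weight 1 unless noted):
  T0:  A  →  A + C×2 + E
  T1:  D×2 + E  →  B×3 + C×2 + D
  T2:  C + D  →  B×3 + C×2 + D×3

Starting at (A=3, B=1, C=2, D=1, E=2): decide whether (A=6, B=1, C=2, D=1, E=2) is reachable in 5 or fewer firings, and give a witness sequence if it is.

NO — not reachable within 5 firings

depth 0: 1 marking
depth 1: 3 markings reached so far
depth 2: 7 markings reached so far
depth 3: 14 markings reached so far
depth 4: 24 markings reached so far
depth 5: 37 markings reached so far
target is not among the 37 markings reachable within 5 steps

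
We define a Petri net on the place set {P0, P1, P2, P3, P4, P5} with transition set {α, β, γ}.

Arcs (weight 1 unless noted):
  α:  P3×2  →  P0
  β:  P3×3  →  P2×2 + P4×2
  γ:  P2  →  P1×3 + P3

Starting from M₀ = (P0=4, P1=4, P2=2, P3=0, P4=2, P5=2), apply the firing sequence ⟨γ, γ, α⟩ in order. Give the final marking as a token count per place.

(P0=5, P1=10, P2=0, P3=0, P4=2, P5=2)

step 1: fire γ:  (P0=4, P1=4, P2=2, P3=0, P4=2, P5=2) → (P0=4, P1=7, P2=1, P3=1, P4=2, P5=2)
step 2: fire γ:  (P0=4, P1=7, P2=1, P3=1, P4=2, P5=2) → (P0=4, P1=10, P2=0, P3=2, P4=2, P5=2)
step 3: fire α:  (P0=4, P1=10, P2=0, P3=2, P4=2, P5=2) → (P0=5, P1=10, P2=0, P3=0, P4=2, P5=2)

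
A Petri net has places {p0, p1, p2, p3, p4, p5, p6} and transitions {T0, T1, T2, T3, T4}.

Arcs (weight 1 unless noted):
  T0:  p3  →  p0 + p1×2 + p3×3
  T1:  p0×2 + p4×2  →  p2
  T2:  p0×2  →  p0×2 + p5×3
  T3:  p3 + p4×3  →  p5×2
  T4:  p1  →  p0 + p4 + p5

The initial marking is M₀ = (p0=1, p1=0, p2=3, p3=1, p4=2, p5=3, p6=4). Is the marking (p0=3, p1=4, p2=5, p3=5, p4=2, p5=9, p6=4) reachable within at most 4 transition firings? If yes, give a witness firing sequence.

depth 0: 1 marking
depth 1: 2 markings reached so far
depth 2: 6 markings reached so far
depth 3: 16 markings reached so far
depth 4: 34 markings reached so far
target is not among the 34 markings reachable within 4 steps

NO — not reachable within 4 firings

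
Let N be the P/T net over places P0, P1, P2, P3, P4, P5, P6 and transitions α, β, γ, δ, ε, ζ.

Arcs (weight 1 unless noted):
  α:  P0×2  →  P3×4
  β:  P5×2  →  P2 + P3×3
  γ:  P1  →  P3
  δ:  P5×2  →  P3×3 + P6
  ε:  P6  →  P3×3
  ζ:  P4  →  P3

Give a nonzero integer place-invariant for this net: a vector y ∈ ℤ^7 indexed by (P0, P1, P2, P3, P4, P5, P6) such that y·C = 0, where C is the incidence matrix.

Incidence matrix C (rows=places, cols=transitions):
        α    β    γ    δ    ε    ζ
   P0  -2    0    0    0    0    0
   P1   0    0   -1    0    0    0
   P2   0    1    0    0    0    0
   P3   4    3    1    3    3    1
   P4   0    0    0    0    0   -1
   P5   0   -2    0   -2    0    0
   P6   0    0    0    1   -1    0

Candidate y = [2, 1, 3, 1, 1, 3, 3]; check y·C column-wise:
  col α: 2·-2 + 1·0 + 3·0 + 1·4 + 1·0 + 3·0 + 3·0 = 0
  col β: 2·0 + 1·0 + 3·1 + 1·3 + 1·0 + 3·-2 + 3·0 = 0
  col γ: 2·0 + 1·-1 + 3·0 + 1·1 + 1·0 + 3·0 + 3·0 = 0
  col δ: 2·0 + 1·0 + 3·0 + 1·3 + 1·0 + 3·-2 + 3·1 = 0
  col ε: 2·0 + 1·0 + 3·0 + 1·3 + 1·0 + 3·0 + 3·-1 = 0
  col ζ: 2·0 + 1·0 + 3·0 + 1·1 + 1·-1 + 3·0 + 3·0 = 0

y = (P0:2, P1:1, P2:3, P3:1, P4:1, P5:3, P6:3)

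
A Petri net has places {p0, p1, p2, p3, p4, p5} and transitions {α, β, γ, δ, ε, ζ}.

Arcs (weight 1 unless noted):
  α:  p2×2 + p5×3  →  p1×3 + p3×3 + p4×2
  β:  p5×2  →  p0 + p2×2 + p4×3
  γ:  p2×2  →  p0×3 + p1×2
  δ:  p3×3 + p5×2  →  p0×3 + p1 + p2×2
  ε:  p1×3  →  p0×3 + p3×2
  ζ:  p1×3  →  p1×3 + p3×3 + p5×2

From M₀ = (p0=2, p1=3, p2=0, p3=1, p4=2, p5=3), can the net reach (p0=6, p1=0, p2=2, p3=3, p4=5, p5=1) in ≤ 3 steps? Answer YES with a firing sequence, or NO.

YES — reachable via ⟨β, ε⟩ (2 firings)

step 1: fire β:  (p0=2, p1=3, p2=0, p3=1, p4=2, p5=3) → (p0=3, p1=3, p2=2, p3=1, p4=5, p5=1)
step 2: fire ε:  (p0=3, p1=3, p2=2, p3=1, p4=5, p5=1) → (p0=6, p1=0, p2=2, p3=3, p4=5, p5=1)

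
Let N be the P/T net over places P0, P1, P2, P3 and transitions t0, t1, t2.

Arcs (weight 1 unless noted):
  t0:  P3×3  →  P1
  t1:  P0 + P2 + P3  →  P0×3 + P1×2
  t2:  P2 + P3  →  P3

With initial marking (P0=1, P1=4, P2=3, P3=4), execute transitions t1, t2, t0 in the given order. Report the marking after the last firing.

(P0=3, P1=7, P2=1, P3=0)

step 1: fire t1:  (P0=1, P1=4, P2=3, P3=4) → (P0=3, P1=6, P2=2, P3=3)
step 2: fire t2:  (P0=3, P1=6, P2=2, P3=3) → (P0=3, P1=6, P2=1, P3=3)
step 3: fire t0:  (P0=3, P1=6, P2=1, P3=3) → (P0=3, P1=7, P2=1, P3=0)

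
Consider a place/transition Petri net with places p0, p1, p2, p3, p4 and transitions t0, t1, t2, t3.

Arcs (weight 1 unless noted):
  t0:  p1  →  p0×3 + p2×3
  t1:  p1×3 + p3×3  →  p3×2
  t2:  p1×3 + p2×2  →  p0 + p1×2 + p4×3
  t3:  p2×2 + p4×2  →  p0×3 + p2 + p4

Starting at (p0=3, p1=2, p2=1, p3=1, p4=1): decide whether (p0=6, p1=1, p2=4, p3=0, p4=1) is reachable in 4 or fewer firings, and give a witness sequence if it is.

NO — not reachable within 4 firings

depth 0: 1 marking
depth 1: 2 markings reached so far
depth 2: 3 markings reached so far
depth 3: 3 markings reached so far
(frontier empty at depth 3; search complete)
target is not among the 3 markings reachable within 4 steps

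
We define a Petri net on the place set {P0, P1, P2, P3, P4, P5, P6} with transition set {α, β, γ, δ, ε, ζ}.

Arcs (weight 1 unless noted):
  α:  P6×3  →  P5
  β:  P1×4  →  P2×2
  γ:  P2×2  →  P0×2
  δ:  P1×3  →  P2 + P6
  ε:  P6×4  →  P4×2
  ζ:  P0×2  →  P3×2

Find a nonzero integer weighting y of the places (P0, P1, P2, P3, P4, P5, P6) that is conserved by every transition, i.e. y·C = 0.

y = (P0:2, P1:1, P2:2, P3:2, P4:2, P5:3, P6:1)

Incidence matrix C (rows=places, cols=transitions):
        α    β    γ    δ    ε    ζ
   P0   0    0    2    0    0   -2
   P1   0   -4    0   -3    0    0
   P2   0    2   -2    1    0    0
   P3   0    0    0    0    0    2
   P4   0    0    0    0    2    0
   P5   1    0    0    0    0    0
   P6  -3    0    0    1   -4    0

Candidate y = [2, 1, 2, 2, 2, 3, 1]; check y·C column-wise:
  col α: 2·0 + 1·0 + 2·0 + 2·0 + 2·0 + 3·1 + 1·-3 = 0
  col β: 2·0 + 1·-4 + 2·2 + 2·0 + 2·0 + 3·0 + 1·0 = 0
  col γ: 2·2 + 1·0 + 2·-2 + 2·0 + 2·0 + 3·0 + 1·0 = 0
  col δ: 2·0 + 1·-3 + 2·1 + 2·0 + 2·0 + 3·0 + 1·1 = 0
  col ε: 2·0 + 1·0 + 2·0 + 2·0 + 2·2 + 3·0 + 1·-4 = 0
  col ζ: 2·-2 + 1·0 + 2·0 + 2·2 + 2·0 + 3·0 + 1·0 = 0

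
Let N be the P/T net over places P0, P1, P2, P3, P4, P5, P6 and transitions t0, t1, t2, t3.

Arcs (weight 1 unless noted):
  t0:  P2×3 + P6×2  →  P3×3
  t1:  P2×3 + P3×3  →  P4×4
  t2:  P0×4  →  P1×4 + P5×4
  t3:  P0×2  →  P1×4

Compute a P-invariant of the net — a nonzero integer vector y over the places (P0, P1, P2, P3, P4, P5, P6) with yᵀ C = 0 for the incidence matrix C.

y = (P0:0, P1:0, P2:2, P3:2, P4:3, P5:0, P6:0)

Incidence matrix C (rows=places, cols=transitions):
       t0   t1   t2   t3
   P0   0    0   -4   -2
   P1   0    0    4    4
   P2  -3   -3    0    0
   P3   3   -3    0    0
   P4   0    4    0    0
   P5   0    0    4    0
   P6  -2    0    0    0

Candidate y = [0, 0, 2, 2, 3, 0, 0]; check y·C column-wise:
  col t0: 2·-3 + 2·3 + 3·0 + 0·-2 = 0
  col t1: 2·-3 + 2·-3 + 3·4 = 0
  col t2: 0·-4 + 0·4 + 2·0 + 2·0 + 3·0 + 0·4 = 0
  col t3: 0·-2 + 0·4 + 2·0 + 2·0 + 3·0 = 0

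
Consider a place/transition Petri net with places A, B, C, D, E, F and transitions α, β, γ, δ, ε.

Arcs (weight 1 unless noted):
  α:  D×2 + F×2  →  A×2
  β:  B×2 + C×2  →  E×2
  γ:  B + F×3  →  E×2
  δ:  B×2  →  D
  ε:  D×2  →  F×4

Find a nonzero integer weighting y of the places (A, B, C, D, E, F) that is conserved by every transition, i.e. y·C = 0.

Incidence matrix C (rows=places, cols=transitions):
        α    β    γ    δ    ε
    A   2    0    0    0    0
    B   0   -2   -1   -2    0
    C   0   -2    0    0    0
    D  -2    0    0    1   -2
    E   0    2    2    0    0
    F  -2    0   -3    0    4

Candidate y = [3, 1, 1, 2, 2, 1]; check y·C column-wise:
  col α: 3·2 + 1·0 + 1·0 + 2·-2 + 2·0 + 1·-2 = 0
  col β: 3·0 + 1·-2 + 1·-2 + 2·0 + 2·2 + 1·0 = 0
  col γ: 3·0 + 1·-1 + 1·0 + 2·0 + 2·2 + 1·-3 = 0
  col δ: 3·0 + 1·-2 + 1·0 + 2·1 + 2·0 + 1·0 = 0
  col ε: 3·0 + 1·0 + 1·0 + 2·-2 + 2·0 + 1·4 = 0

y = (A:3, B:1, C:1, D:2, E:2, F:1)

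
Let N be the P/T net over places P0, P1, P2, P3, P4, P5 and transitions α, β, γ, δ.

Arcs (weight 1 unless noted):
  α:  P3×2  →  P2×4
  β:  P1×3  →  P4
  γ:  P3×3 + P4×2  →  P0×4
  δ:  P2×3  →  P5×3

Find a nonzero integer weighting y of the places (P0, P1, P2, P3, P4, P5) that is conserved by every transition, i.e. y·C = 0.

y = (P0:3, P1:2, P2:0, P3:0, P4:6, P5:0)

Incidence matrix C (rows=places, cols=transitions):
        α    β    γ    δ
   P0   0    0    4    0
   P1   0   -3    0    0
   P2   4    0    0   -3
   P3  -2    0   -3    0
   P4   0    1   -2    0
   P5   0    0    0    3

Candidate y = [3, 2, 0, 0, 6, 0]; check y·C column-wise:
  col α: 3·0 + 2·0 + 0·4 + 0·-2 + 6·0 = 0
  col β: 3·0 + 2·-3 + 6·1 = 0
  col γ: 3·4 + 2·0 + 0·-3 + 6·-2 = 0
  col δ: 3·0 + 2·0 + 0·-3 + 6·0 + 0·3 = 0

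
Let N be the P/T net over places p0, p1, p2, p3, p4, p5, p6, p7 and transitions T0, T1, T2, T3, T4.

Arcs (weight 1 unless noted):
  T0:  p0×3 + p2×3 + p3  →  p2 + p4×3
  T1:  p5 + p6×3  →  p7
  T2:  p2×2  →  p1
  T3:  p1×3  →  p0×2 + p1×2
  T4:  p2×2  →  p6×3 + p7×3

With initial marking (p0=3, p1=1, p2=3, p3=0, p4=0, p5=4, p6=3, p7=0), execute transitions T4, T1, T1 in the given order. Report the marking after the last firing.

(p0=3, p1=1, p2=1, p3=0, p4=0, p5=2, p6=0, p7=5)

step 1: fire T4:  (p0=3, p1=1, p2=3, p3=0, p4=0, p5=4, p6=3, p7=0) → (p0=3, p1=1, p2=1, p3=0, p4=0, p5=4, p6=6, p7=3)
step 2: fire T1:  (p0=3, p1=1, p2=1, p3=0, p4=0, p5=4, p6=6, p7=3) → (p0=3, p1=1, p2=1, p3=0, p4=0, p5=3, p6=3, p7=4)
step 3: fire T1:  (p0=3, p1=1, p2=1, p3=0, p4=0, p5=3, p6=3, p7=4) → (p0=3, p1=1, p2=1, p3=0, p4=0, p5=2, p6=0, p7=5)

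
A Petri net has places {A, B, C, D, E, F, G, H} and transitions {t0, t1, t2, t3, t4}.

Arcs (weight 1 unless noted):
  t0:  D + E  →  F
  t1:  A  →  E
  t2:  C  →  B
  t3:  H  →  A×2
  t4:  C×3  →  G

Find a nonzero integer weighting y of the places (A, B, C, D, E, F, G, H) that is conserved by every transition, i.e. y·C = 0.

Incidence matrix C (rows=places, cols=transitions):
       t0   t1   t2   t3   t4
    A   0   -1    0    2    0
    B   0    0    1    0    0
    C   0    0   -1    0   -3
    D  -1    0    0    0    0
    E  -1    1    0    0    0
    F   1    0    0    0    0
    G   0    0    0    0    1
    H   0    0    0   -1    0

Candidate y = [0, 0, 0, 1, 0, 1, 0, 0]; check y·C column-wise:
  col t0: 1·-1 + 0·-1 + 1·1 = 0
  col t1: 0·-1 + 1·0 + 0·1 + 1·0 = 0
  col t2: 0·1 + 0·-1 + 1·0 + 1·0 = 0
  col t3: 0·2 + 1·0 + 1·0 + 0·-1 = 0
  col t4: 0·-3 + 1·0 + 1·0 + 0·1 = 0

y = (A:0, B:0, C:0, D:1, E:0, F:1, G:0, H:0)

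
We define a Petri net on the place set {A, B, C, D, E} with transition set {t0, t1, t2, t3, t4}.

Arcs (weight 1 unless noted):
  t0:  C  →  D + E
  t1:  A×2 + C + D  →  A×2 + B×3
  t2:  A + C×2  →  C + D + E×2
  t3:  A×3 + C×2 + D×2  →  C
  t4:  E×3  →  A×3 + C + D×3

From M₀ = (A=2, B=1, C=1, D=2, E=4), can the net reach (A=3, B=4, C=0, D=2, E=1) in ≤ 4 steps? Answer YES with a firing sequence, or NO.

NO — not reachable within 4 firings

depth 0: 1 marking
depth 1: 4 markings reached so far
depth 2: 8 markings reached so far
depth 3: 16 markings reached so far
depth 4: 21 markings reached so far
target is not among the 21 markings reachable within 4 steps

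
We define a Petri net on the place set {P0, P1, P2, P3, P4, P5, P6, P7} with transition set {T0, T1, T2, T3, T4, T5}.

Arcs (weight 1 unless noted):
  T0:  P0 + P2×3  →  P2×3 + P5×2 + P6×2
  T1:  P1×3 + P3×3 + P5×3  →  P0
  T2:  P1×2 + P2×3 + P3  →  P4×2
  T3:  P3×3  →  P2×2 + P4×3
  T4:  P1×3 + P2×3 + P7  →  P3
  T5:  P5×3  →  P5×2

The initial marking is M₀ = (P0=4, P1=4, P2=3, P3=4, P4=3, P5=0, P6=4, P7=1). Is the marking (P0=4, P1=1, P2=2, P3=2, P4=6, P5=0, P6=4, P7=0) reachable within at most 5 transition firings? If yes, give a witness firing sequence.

step 1: fire T3:  (P0=4, P1=4, P2=3, P3=4, P4=3, P5=0, P6=4, P7=1) → (P0=4, P1=4, P2=5, P3=1, P4=6, P5=0, P6=4, P7=1)
step 2: fire T4:  (P0=4, P1=4, P2=5, P3=1, P4=6, P5=0, P6=4, P7=1) → (P0=4, P1=1, P2=2, P3=2, P4=6, P5=0, P6=4, P7=0)

YES — reachable via ⟨T3, T4⟩ (2 firings)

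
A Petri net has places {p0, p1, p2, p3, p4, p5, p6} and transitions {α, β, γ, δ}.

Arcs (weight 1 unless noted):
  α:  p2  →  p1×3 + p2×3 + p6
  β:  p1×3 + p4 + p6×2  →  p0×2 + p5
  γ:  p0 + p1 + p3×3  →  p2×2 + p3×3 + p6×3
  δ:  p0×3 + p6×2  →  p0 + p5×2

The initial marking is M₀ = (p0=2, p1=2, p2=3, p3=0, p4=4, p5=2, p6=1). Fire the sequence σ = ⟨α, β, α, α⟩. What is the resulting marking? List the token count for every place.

(p0=4, p1=8, p2=9, p3=0, p4=3, p5=3, p6=2)

step 1: fire α:  (p0=2, p1=2, p2=3, p3=0, p4=4, p5=2, p6=1) → (p0=2, p1=5, p2=5, p3=0, p4=4, p5=2, p6=2)
step 2: fire β:  (p0=2, p1=5, p2=5, p3=0, p4=4, p5=2, p6=2) → (p0=4, p1=2, p2=5, p3=0, p4=3, p5=3, p6=0)
step 3: fire α:  (p0=4, p1=2, p2=5, p3=0, p4=3, p5=3, p6=0) → (p0=4, p1=5, p2=7, p3=0, p4=3, p5=3, p6=1)
step 4: fire α:  (p0=4, p1=5, p2=7, p3=0, p4=3, p5=3, p6=1) → (p0=4, p1=8, p2=9, p3=0, p4=3, p5=3, p6=2)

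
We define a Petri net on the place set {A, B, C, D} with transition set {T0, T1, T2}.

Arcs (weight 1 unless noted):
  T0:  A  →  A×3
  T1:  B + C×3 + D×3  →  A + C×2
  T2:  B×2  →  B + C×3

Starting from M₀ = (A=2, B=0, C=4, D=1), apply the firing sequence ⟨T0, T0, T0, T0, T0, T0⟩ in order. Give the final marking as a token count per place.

(A=14, B=0, C=4, D=1)

step 1: fire T0:  (A=2, B=0, C=4, D=1) → (A=4, B=0, C=4, D=1)
step 2: fire T0:  (A=4, B=0, C=4, D=1) → (A=6, B=0, C=4, D=1)
step 3: fire T0:  (A=6, B=0, C=4, D=1) → (A=8, B=0, C=4, D=1)
step 4: fire T0:  (A=8, B=0, C=4, D=1) → (A=10, B=0, C=4, D=1)
step 5: fire T0:  (A=10, B=0, C=4, D=1) → (A=12, B=0, C=4, D=1)
step 6: fire T0:  (A=12, B=0, C=4, D=1) → (A=14, B=0, C=4, D=1)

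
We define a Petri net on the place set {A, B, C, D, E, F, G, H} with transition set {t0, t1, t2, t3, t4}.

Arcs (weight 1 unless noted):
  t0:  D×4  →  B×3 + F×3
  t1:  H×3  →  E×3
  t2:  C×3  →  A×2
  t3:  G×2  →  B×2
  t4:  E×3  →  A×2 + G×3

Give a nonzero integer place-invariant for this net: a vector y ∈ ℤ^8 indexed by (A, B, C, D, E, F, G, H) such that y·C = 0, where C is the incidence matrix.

Incidence matrix C (rows=places, cols=transitions):
       t0   t1   t2   t3   t4
    A   0    0    2    0    2
    B   3    0    0    2    0
    C   0    0   -3    0    0
    D  -4    0    0    0    0
    E   0    3    0    0   -3
    F   3    0    0    0    0
    G   0    0    0   -2    3
    H   0   -3    0    0    0

Candidate y = [0, 0, 0, 3, 0, 4, 0, 0]; check y·C column-wise:
  col t0: 0·3 + 3·-4 + 4·3 = 0
  col t1: 3·0 + 0·3 + 4·0 + 0·-3 = 0
  col t2: 0·2 + 0·-3 + 3·0 + 4·0 = 0
  col t3: 0·2 + 3·0 + 4·0 + 0·-2 = 0
  col t4: 0·2 + 3·0 + 0·-3 + 4·0 + 0·3 = 0

y = (A:0, B:0, C:0, D:3, E:0, F:4, G:0, H:0)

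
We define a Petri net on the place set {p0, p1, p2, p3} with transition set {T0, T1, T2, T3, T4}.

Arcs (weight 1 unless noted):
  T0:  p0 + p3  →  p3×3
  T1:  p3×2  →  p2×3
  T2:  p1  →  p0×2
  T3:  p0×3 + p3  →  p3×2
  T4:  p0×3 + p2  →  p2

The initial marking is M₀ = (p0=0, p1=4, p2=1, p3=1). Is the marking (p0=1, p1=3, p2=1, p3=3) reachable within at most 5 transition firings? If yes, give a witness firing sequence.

YES — reachable via ⟨T2, T0⟩ (2 firings)

step 1: fire T2:  (p0=0, p1=4, p2=1, p3=1) → (p0=2, p1=3, p2=1, p3=1)
step 2: fire T0:  (p0=2, p1=3, p2=1, p3=1) → (p0=1, p1=3, p2=1, p3=3)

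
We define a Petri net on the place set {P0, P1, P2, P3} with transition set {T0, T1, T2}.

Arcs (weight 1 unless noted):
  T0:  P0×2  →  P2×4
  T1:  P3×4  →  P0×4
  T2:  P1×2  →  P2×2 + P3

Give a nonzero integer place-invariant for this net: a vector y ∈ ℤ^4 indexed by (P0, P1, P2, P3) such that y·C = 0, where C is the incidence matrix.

y = (P0:2, P1:2, P2:1, P3:2)

Incidence matrix C (rows=places, cols=transitions):
       T0   T1   T2
   P0  -2    4    0
   P1   0    0   -2
   P2   4    0    2
   P3   0   -4    1

Candidate y = [2, 2, 1, 2]; check y·C column-wise:
  col T0: 2·-2 + 2·0 + 1·4 + 2·0 = 0
  col T1: 2·4 + 2·0 + 1·0 + 2·-4 = 0
  col T2: 2·0 + 2·-2 + 1·2 + 2·1 = 0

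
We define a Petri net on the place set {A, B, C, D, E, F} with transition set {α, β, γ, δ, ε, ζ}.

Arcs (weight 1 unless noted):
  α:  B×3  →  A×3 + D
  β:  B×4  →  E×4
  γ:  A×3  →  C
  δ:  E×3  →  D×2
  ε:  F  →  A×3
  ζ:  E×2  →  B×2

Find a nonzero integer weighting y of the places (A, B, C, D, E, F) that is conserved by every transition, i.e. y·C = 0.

y = (A:1, B:2, C:3, D:3, E:2, F:3)

Incidence matrix C (rows=places, cols=transitions):
        α    β    γ    δ    ε    ζ
    A   3    0   -3    0    3    0
    B  -3   -4    0    0    0    2
    C   0    0    1    0    0    0
    D   1    0    0    2    0    0
    E   0    4    0   -3    0   -2
    F   0    0    0    0   -1    0

Candidate y = [1, 2, 3, 3, 2, 3]; check y·C column-wise:
  col α: 1·3 + 2·-3 + 3·0 + 3·1 + 2·0 + 3·0 = 0
  col β: 1·0 + 2·-4 + 3·0 + 3·0 + 2·4 + 3·0 = 0
  col γ: 1·-3 + 2·0 + 3·1 + 3·0 + 2·0 + 3·0 = 0
  col δ: 1·0 + 2·0 + 3·0 + 3·2 + 2·-3 + 3·0 = 0
  col ε: 1·3 + 2·0 + 3·0 + 3·0 + 2·0 + 3·-1 = 0
  col ζ: 1·0 + 2·2 + 3·0 + 3·0 + 2·-2 + 3·0 = 0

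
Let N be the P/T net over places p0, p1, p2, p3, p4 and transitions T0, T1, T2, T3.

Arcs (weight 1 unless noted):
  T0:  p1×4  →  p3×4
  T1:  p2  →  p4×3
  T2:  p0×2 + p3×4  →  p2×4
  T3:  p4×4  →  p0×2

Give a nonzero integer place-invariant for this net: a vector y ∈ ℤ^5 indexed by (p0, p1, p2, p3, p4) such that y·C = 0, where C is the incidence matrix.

y = (p0:2, p1:2, p2:3, p3:2, p4:1)

Incidence matrix C (rows=places, cols=transitions):
       T0   T1   T2   T3
   p0   0    0   -2    2
   p1  -4    0    0    0
   p2   0   -1    4    0
   p3   4    0   -4    0
   p4   0    3    0   -4

Candidate y = [2, 2, 3, 2, 1]; check y·C column-wise:
  col T0: 2·0 + 2·-4 + 3·0 + 2·4 + 1·0 = 0
  col T1: 2·0 + 2·0 + 3·-1 + 2·0 + 1·3 = 0
  col T2: 2·-2 + 2·0 + 3·4 + 2·-4 + 1·0 = 0
  col T3: 2·2 + 2·0 + 3·0 + 2·0 + 1·-4 = 0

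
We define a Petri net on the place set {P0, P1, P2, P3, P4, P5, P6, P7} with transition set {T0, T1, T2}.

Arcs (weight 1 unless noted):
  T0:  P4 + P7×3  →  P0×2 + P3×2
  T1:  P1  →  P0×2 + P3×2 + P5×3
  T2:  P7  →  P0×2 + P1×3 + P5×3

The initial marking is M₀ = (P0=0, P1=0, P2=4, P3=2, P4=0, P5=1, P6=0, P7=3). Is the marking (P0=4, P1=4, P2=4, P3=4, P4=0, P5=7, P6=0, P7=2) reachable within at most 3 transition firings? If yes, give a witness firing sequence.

depth 0: 1 marking
depth 1: 2 markings reached so far
depth 2: 4 markings reached so far
depth 3: 7 markings reached so far
target is not among the 7 markings reachable within 3 steps

NO — not reachable within 3 firings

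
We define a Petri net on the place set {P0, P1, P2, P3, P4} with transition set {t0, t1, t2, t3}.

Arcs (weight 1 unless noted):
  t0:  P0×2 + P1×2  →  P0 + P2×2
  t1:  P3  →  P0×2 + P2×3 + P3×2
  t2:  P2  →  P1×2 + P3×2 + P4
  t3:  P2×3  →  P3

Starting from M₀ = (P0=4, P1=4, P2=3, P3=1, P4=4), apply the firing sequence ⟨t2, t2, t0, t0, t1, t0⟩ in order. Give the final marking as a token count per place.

step 1: fire t2:  (P0=4, P1=4, P2=3, P3=1, P4=4) → (P0=4, P1=6, P2=2, P3=3, P4=5)
step 2: fire t2:  (P0=4, P1=6, P2=2, P3=3, P4=5) → (P0=4, P1=8, P2=1, P3=5, P4=6)
step 3: fire t0:  (P0=4, P1=8, P2=1, P3=5, P4=6) → (P0=3, P1=6, P2=3, P3=5, P4=6)
step 4: fire t0:  (P0=3, P1=6, P2=3, P3=5, P4=6) → (P0=2, P1=4, P2=5, P3=5, P4=6)
step 5: fire t1:  (P0=2, P1=4, P2=5, P3=5, P4=6) → (P0=4, P1=4, P2=8, P3=6, P4=6)
step 6: fire t0:  (P0=4, P1=4, P2=8, P3=6, P4=6) → (P0=3, P1=2, P2=10, P3=6, P4=6)

(P0=3, P1=2, P2=10, P3=6, P4=6)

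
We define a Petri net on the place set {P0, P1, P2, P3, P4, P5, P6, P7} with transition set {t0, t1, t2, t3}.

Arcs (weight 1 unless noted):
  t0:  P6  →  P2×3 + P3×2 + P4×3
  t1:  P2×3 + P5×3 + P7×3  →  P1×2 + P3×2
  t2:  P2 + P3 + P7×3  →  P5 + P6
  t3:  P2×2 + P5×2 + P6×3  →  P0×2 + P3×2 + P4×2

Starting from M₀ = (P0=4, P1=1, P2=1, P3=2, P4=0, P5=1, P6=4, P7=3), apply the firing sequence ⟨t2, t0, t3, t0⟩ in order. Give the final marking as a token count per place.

(P0=6, P1=1, P2=4, P3=7, P4=8, P5=0, P6=0, P7=0)

step 1: fire t2:  (P0=4, P1=1, P2=1, P3=2, P4=0, P5=1, P6=4, P7=3) → (P0=4, P1=1, P2=0, P3=1, P4=0, P5=2, P6=5, P7=0)
step 2: fire t0:  (P0=4, P1=1, P2=0, P3=1, P4=0, P5=2, P6=5, P7=0) → (P0=4, P1=1, P2=3, P3=3, P4=3, P5=2, P6=4, P7=0)
step 3: fire t3:  (P0=4, P1=1, P2=3, P3=3, P4=3, P5=2, P6=4, P7=0) → (P0=6, P1=1, P2=1, P3=5, P4=5, P5=0, P6=1, P7=0)
step 4: fire t0:  (P0=6, P1=1, P2=1, P3=5, P4=5, P5=0, P6=1, P7=0) → (P0=6, P1=1, P2=4, P3=7, P4=8, P5=0, P6=0, P7=0)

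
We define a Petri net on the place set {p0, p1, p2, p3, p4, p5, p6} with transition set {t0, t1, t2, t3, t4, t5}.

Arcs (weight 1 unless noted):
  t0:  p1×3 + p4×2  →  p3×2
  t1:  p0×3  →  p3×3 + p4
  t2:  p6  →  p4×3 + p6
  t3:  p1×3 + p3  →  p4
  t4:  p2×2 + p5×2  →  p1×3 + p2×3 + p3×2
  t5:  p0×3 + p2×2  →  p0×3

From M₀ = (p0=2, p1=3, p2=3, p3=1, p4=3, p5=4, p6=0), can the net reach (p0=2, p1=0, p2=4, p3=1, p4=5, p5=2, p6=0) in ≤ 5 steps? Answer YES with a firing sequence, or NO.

step 1: fire t3:  (p0=2, p1=3, p2=3, p3=1, p4=3, p5=4, p6=0) → (p0=2, p1=0, p2=3, p3=0, p4=4, p5=4, p6=0)
step 2: fire t4:  (p0=2, p1=0, p2=3, p3=0, p4=4, p5=4, p6=0) → (p0=2, p1=3, p2=4, p3=2, p4=4, p5=2, p6=0)
step 3: fire t3:  (p0=2, p1=3, p2=4, p3=2, p4=4, p5=2, p6=0) → (p0=2, p1=0, p2=4, p3=1, p4=5, p5=2, p6=0)

YES — reachable via ⟨t3, t4, t3⟩ (3 firings)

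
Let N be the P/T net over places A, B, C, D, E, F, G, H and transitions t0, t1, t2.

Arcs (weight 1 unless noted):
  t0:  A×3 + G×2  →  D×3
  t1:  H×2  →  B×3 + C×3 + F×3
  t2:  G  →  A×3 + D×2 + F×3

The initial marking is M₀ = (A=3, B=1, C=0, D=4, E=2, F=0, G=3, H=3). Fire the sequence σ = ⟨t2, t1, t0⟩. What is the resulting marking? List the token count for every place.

step 1: fire t2:  (A=3, B=1, C=0, D=4, E=2, F=0, G=3, H=3) → (A=6, B=1, C=0, D=6, E=2, F=3, G=2, H=3)
step 2: fire t1:  (A=6, B=1, C=0, D=6, E=2, F=3, G=2, H=3) → (A=6, B=4, C=3, D=6, E=2, F=6, G=2, H=1)
step 3: fire t0:  (A=6, B=4, C=3, D=6, E=2, F=6, G=2, H=1) → (A=3, B=4, C=3, D=9, E=2, F=6, G=0, H=1)

(A=3, B=4, C=3, D=9, E=2, F=6, G=0, H=1)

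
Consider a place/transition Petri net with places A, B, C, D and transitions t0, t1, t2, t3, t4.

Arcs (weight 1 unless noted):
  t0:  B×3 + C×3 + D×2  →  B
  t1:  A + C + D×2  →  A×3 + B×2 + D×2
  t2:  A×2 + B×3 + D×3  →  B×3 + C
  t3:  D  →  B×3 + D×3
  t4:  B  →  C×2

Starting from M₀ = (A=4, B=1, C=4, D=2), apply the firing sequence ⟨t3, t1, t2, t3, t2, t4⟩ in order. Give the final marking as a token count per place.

(A=2, B=8, C=7, D=0)

step 1: fire t3:  (A=4, B=1, C=4, D=2) → (A=4, B=4, C=4, D=4)
step 2: fire t1:  (A=4, B=4, C=4, D=4) → (A=6, B=6, C=3, D=4)
step 3: fire t2:  (A=6, B=6, C=3, D=4) → (A=4, B=6, C=4, D=1)
step 4: fire t3:  (A=4, B=6, C=4, D=1) → (A=4, B=9, C=4, D=3)
step 5: fire t2:  (A=4, B=9, C=4, D=3) → (A=2, B=9, C=5, D=0)
step 6: fire t4:  (A=2, B=9, C=5, D=0) → (A=2, B=8, C=7, D=0)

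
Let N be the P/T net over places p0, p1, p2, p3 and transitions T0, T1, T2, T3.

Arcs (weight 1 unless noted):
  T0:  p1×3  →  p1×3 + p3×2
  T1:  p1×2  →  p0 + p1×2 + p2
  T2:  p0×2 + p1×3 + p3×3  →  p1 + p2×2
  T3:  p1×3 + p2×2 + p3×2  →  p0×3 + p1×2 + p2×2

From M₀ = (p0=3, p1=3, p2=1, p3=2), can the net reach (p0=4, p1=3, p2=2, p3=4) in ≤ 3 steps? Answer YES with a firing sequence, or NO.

YES — reachable via ⟨T0, T1⟩ (2 firings)

step 1: fire T0:  (p0=3, p1=3, p2=1, p3=2) → (p0=3, p1=3, p2=1, p3=4)
step 2: fire T1:  (p0=3, p1=3, p2=1, p3=4) → (p0=4, p1=3, p2=2, p3=4)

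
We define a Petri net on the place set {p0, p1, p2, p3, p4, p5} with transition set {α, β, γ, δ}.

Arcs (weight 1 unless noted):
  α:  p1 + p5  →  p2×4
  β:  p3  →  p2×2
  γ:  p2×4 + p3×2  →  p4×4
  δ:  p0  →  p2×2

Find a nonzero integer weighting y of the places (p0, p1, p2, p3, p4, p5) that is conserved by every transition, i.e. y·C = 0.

y = (p0:2, p1:4, p2:1, p3:2, p4:2, p5:0)

Incidence matrix C (rows=places, cols=transitions):
        α    β    γ    δ
   p0   0    0    0   -1
   p1  -1    0    0    0
   p2   4    2   -4    2
   p3   0   -1   -2    0
   p4   0    0    4    0
   p5  -1    0    0    0

Candidate y = [2, 4, 1, 2, 2, 0]; check y·C column-wise:
  col α: 2·0 + 4·-1 + 1·4 + 2·0 + 2·0 + 0·-1 = 0
  col β: 2·0 + 4·0 + 1·2 + 2·-1 + 2·0 = 0
  col γ: 2·0 + 4·0 + 1·-4 + 2·-2 + 2·4 = 0
  col δ: 2·-1 + 4·0 + 1·2 + 2·0 + 2·0 = 0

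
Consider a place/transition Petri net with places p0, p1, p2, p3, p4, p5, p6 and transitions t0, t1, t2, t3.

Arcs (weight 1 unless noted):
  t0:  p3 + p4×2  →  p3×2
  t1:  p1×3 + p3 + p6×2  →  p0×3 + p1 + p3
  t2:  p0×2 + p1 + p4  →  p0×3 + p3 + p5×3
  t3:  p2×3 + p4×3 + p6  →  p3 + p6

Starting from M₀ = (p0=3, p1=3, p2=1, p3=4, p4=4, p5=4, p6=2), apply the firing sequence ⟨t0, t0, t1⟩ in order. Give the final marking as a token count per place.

step 1: fire t0:  (p0=3, p1=3, p2=1, p3=4, p4=4, p5=4, p6=2) → (p0=3, p1=3, p2=1, p3=5, p4=2, p5=4, p6=2)
step 2: fire t0:  (p0=3, p1=3, p2=1, p3=5, p4=2, p5=4, p6=2) → (p0=3, p1=3, p2=1, p3=6, p4=0, p5=4, p6=2)
step 3: fire t1:  (p0=3, p1=3, p2=1, p3=6, p4=0, p5=4, p6=2) → (p0=6, p1=1, p2=1, p3=6, p4=0, p5=4, p6=0)

(p0=6, p1=1, p2=1, p3=6, p4=0, p5=4, p6=0)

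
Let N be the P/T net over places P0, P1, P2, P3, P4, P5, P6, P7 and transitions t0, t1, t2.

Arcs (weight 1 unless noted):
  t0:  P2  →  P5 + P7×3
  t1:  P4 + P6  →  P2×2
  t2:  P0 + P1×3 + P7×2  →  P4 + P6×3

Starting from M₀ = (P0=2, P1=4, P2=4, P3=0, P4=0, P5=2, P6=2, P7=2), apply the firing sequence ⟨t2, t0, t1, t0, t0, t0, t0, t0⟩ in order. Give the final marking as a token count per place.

(P0=1, P1=1, P2=0, P3=0, P4=0, P5=8, P6=4, P7=18)

step 1: fire t2:  (P0=2, P1=4, P2=4, P3=0, P4=0, P5=2, P6=2, P7=2) → (P0=1, P1=1, P2=4, P3=0, P4=1, P5=2, P6=5, P7=0)
step 2: fire t0:  (P0=1, P1=1, P2=4, P3=0, P4=1, P5=2, P6=5, P7=0) → (P0=1, P1=1, P2=3, P3=0, P4=1, P5=3, P6=5, P7=3)
step 3: fire t1:  (P0=1, P1=1, P2=3, P3=0, P4=1, P5=3, P6=5, P7=3) → (P0=1, P1=1, P2=5, P3=0, P4=0, P5=3, P6=4, P7=3)
step 4: fire t0:  (P0=1, P1=1, P2=5, P3=0, P4=0, P5=3, P6=4, P7=3) → (P0=1, P1=1, P2=4, P3=0, P4=0, P5=4, P6=4, P7=6)
step 5: fire t0:  (P0=1, P1=1, P2=4, P3=0, P4=0, P5=4, P6=4, P7=6) → (P0=1, P1=1, P2=3, P3=0, P4=0, P5=5, P6=4, P7=9)
step 6: fire t0:  (P0=1, P1=1, P2=3, P3=0, P4=0, P5=5, P6=4, P7=9) → (P0=1, P1=1, P2=2, P3=0, P4=0, P5=6, P6=4, P7=12)
step 7: fire t0:  (P0=1, P1=1, P2=2, P3=0, P4=0, P5=6, P6=4, P7=12) → (P0=1, P1=1, P2=1, P3=0, P4=0, P5=7, P6=4, P7=15)
step 8: fire t0:  (P0=1, P1=1, P2=1, P3=0, P4=0, P5=7, P6=4, P7=15) → (P0=1, P1=1, P2=0, P3=0, P4=0, P5=8, P6=4, P7=18)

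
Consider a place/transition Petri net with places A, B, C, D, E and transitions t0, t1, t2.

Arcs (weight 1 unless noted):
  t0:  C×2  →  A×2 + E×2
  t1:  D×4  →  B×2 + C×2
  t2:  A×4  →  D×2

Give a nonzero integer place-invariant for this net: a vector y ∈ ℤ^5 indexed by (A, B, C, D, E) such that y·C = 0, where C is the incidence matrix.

y = (A:1, B:3, C:1, D:2, E:0)

Incidence matrix C (rows=places, cols=transitions):
       t0   t1   t2
    A   2    0   -4
    B   0    2    0
    C  -2    2    0
    D   0   -4    2
    E   2    0    0

Candidate y = [1, 3, 1, 2, 0]; check y·C column-wise:
  col t0: 1·2 + 3·0 + 1·-2 + 2·0 + 0·2 = 0
  col t1: 1·0 + 3·2 + 1·2 + 2·-4 = 0
  col t2: 1·-4 + 3·0 + 1·0 + 2·2 = 0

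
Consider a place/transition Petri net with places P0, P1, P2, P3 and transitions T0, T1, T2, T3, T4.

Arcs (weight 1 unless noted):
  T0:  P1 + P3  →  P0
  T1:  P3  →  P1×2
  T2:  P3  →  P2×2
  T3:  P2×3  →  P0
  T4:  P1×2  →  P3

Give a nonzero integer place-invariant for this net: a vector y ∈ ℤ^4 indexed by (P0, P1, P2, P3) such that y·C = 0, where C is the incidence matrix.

Incidence matrix C (rows=places, cols=transitions):
       T0   T1   T2   T3   T4
   P0   1    0    0    1    0
   P1  -1    2    0    0   -2
   P2   0    0    2   -3    0
   P3  -1   -1   -1    0    1

Candidate y = [3, 1, 1, 2]; check y·C column-wise:
  col T0: 3·1 + 1·-1 + 1·0 + 2·-1 = 0
  col T1: 3·0 + 1·2 + 1·0 + 2·-1 = 0
  col T2: 3·0 + 1·0 + 1·2 + 2·-1 = 0
  col T3: 3·1 + 1·0 + 1·-3 + 2·0 = 0
  col T4: 3·0 + 1·-2 + 1·0 + 2·1 = 0

y = (P0:3, P1:1, P2:1, P3:2)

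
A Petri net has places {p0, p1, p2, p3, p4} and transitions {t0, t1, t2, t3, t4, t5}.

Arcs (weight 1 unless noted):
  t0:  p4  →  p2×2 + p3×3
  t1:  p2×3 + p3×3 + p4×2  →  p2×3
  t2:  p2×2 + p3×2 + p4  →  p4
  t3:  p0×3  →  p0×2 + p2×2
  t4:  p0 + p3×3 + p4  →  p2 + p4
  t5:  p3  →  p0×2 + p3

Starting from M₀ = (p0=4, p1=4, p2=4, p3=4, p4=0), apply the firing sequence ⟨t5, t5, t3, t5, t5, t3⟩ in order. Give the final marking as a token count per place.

(p0=10, p1=4, p2=8, p3=4, p4=0)

step 1: fire t5:  (p0=4, p1=4, p2=4, p3=4, p4=0) → (p0=6, p1=4, p2=4, p3=4, p4=0)
step 2: fire t5:  (p0=6, p1=4, p2=4, p3=4, p4=0) → (p0=8, p1=4, p2=4, p3=4, p4=0)
step 3: fire t3:  (p0=8, p1=4, p2=4, p3=4, p4=0) → (p0=7, p1=4, p2=6, p3=4, p4=0)
step 4: fire t5:  (p0=7, p1=4, p2=6, p3=4, p4=0) → (p0=9, p1=4, p2=6, p3=4, p4=0)
step 5: fire t5:  (p0=9, p1=4, p2=6, p3=4, p4=0) → (p0=11, p1=4, p2=6, p3=4, p4=0)
step 6: fire t3:  (p0=11, p1=4, p2=6, p3=4, p4=0) → (p0=10, p1=4, p2=8, p3=4, p4=0)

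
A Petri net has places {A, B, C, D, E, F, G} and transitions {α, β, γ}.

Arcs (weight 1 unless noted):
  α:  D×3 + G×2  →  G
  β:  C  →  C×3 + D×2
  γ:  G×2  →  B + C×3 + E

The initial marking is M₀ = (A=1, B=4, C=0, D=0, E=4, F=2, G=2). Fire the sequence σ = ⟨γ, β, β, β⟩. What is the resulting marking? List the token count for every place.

(A=1, B=5, C=9, D=6, E=5, F=2, G=0)

step 1: fire γ:  (A=1, B=4, C=0, D=0, E=4, F=2, G=2) → (A=1, B=5, C=3, D=0, E=5, F=2, G=0)
step 2: fire β:  (A=1, B=5, C=3, D=0, E=5, F=2, G=0) → (A=1, B=5, C=5, D=2, E=5, F=2, G=0)
step 3: fire β:  (A=1, B=5, C=5, D=2, E=5, F=2, G=0) → (A=1, B=5, C=7, D=4, E=5, F=2, G=0)
step 4: fire β:  (A=1, B=5, C=7, D=4, E=5, F=2, G=0) → (A=1, B=5, C=9, D=6, E=5, F=2, G=0)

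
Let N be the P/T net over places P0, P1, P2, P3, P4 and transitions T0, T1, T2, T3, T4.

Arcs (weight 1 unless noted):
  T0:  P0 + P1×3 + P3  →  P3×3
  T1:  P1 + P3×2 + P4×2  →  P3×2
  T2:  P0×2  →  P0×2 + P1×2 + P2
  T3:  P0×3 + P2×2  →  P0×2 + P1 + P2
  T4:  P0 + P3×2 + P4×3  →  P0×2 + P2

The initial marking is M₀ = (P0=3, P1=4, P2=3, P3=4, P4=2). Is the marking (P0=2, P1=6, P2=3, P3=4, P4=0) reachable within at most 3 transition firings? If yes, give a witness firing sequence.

step 1: fire T1:  (P0=3, P1=4, P2=3, P3=4, P4=2) → (P0=3, P1=3, P2=3, P3=4, P4=0)
step 2: fire T2:  (P0=3, P1=3, P2=3, P3=4, P4=0) → (P0=3, P1=5, P2=4, P3=4, P4=0)
step 3: fire T3:  (P0=3, P1=5, P2=4, P3=4, P4=0) → (P0=2, P1=6, P2=3, P3=4, P4=0)

YES — reachable via ⟨T1, T2, T3⟩ (3 firings)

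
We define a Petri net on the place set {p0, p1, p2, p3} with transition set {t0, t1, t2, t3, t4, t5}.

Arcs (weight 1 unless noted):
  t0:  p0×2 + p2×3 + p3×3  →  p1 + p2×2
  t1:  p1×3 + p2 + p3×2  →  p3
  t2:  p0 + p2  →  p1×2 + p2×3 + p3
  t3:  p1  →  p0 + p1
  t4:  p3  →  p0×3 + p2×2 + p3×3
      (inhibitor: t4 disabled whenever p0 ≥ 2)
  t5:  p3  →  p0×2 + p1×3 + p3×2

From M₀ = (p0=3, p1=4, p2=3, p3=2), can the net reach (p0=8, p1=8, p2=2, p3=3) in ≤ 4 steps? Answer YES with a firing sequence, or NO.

NO — not reachable within 4 firings

depth 0: 1 marking
depth 1: 5 markings reached so far
depth 2: 16 markings reached so far
depth 3: 39 markings reached so far
depth 4: 82 markings reached so far
target is not among the 82 markings reachable within 4 steps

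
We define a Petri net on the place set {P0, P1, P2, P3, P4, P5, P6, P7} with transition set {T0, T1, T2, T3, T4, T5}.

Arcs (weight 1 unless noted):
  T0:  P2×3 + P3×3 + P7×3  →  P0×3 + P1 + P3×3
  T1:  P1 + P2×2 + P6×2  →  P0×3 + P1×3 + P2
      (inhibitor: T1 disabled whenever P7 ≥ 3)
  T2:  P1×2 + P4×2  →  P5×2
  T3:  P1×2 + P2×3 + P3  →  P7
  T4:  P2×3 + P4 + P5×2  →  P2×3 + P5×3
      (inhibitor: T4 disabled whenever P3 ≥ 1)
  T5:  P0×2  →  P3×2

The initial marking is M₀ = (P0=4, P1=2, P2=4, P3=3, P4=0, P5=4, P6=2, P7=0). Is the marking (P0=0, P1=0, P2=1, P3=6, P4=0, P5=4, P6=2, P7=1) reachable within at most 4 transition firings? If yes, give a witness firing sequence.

step 1: fire T3:  (P0=4, P1=2, P2=4, P3=3, P4=0, P5=4, P6=2, P7=0) → (P0=4, P1=0, P2=1, P3=2, P4=0, P5=4, P6=2, P7=1)
step 2: fire T5:  (P0=4, P1=0, P2=1, P3=2, P4=0, P5=4, P6=2, P7=1) → (P0=2, P1=0, P2=1, P3=4, P4=0, P5=4, P6=2, P7=1)
step 3: fire T5:  (P0=2, P1=0, P2=1, P3=4, P4=0, P5=4, P6=2, P7=1) → (P0=0, P1=0, P2=1, P3=6, P4=0, P5=4, P6=2, P7=1)

YES — reachable via ⟨T3, T5, T5⟩ (3 firings)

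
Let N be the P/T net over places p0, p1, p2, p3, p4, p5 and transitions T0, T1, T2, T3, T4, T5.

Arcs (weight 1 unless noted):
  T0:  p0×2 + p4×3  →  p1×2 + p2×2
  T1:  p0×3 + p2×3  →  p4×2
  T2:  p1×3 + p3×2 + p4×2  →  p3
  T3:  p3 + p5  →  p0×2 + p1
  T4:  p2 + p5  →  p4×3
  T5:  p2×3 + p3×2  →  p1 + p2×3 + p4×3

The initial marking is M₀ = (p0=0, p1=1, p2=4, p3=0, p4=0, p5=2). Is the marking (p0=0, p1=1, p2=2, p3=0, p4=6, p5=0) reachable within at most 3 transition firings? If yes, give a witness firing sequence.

YES — reachable via ⟨T4, T4⟩ (2 firings)

step 1: fire T4:  (p0=0, p1=1, p2=4, p3=0, p4=0, p5=2) → (p0=0, p1=1, p2=3, p3=0, p4=3, p5=1)
step 2: fire T4:  (p0=0, p1=1, p2=3, p3=0, p4=3, p5=1) → (p0=0, p1=1, p2=2, p3=0, p4=6, p5=0)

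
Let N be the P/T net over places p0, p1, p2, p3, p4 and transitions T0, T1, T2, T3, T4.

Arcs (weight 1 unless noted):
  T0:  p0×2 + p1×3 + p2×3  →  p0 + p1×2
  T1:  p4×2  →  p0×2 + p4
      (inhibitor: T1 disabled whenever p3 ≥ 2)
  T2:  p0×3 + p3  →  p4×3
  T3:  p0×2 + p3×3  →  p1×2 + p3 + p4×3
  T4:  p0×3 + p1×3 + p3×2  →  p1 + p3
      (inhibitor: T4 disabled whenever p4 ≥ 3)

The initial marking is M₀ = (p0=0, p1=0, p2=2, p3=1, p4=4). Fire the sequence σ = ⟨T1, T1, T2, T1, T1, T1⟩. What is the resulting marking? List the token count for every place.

step 1: fire T1:  (p0=0, p1=0, p2=2, p3=1, p4=4) → (p0=2, p1=0, p2=2, p3=1, p4=3)
step 2: fire T1:  (p0=2, p1=0, p2=2, p3=1, p4=3) → (p0=4, p1=0, p2=2, p3=1, p4=2)
step 3: fire T2:  (p0=4, p1=0, p2=2, p3=1, p4=2) → (p0=1, p1=0, p2=2, p3=0, p4=5)
step 4: fire T1:  (p0=1, p1=0, p2=2, p3=0, p4=5) → (p0=3, p1=0, p2=2, p3=0, p4=4)
step 5: fire T1:  (p0=3, p1=0, p2=2, p3=0, p4=4) → (p0=5, p1=0, p2=2, p3=0, p4=3)
step 6: fire T1:  (p0=5, p1=0, p2=2, p3=0, p4=3) → (p0=7, p1=0, p2=2, p3=0, p4=2)

(p0=7, p1=0, p2=2, p3=0, p4=2)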